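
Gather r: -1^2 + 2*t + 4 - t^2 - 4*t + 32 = -t^2 - 2*t + 35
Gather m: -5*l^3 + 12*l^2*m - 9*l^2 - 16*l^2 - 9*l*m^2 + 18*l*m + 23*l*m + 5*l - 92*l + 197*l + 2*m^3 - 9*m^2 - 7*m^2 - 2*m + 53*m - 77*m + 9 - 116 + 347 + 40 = -5*l^3 - 25*l^2 + 110*l + 2*m^3 + m^2*(-9*l - 16) + m*(12*l^2 + 41*l - 26) + 280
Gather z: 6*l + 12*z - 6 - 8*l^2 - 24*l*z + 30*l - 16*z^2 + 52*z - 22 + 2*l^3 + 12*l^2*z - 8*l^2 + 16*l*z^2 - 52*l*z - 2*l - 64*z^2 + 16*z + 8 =2*l^3 - 16*l^2 + 34*l + z^2*(16*l - 80) + z*(12*l^2 - 76*l + 80) - 20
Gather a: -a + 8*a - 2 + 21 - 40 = 7*a - 21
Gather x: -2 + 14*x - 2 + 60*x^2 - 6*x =60*x^2 + 8*x - 4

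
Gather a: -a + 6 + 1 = 7 - a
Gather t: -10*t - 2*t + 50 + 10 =60 - 12*t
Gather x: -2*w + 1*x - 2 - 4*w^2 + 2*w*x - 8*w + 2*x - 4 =-4*w^2 - 10*w + x*(2*w + 3) - 6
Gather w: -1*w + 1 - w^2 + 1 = -w^2 - w + 2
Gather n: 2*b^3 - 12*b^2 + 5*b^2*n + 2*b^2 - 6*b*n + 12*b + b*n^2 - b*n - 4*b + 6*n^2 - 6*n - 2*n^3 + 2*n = 2*b^3 - 10*b^2 + 8*b - 2*n^3 + n^2*(b + 6) + n*(5*b^2 - 7*b - 4)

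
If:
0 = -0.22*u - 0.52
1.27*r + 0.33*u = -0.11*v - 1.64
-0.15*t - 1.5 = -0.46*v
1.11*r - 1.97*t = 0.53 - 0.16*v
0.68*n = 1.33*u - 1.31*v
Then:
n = -10.56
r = -0.94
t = -0.55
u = -2.36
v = 3.08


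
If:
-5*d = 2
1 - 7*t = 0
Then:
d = -2/5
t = 1/7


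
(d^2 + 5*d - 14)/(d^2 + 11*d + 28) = (d - 2)/(d + 4)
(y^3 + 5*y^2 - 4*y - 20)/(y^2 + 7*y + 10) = y - 2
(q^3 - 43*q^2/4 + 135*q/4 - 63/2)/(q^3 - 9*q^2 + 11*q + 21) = (4*q^2 - 31*q + 42)/(4*(q^2 - 6*q - 7))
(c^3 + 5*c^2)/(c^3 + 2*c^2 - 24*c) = c*(c + 5)/(c^2 + 2*c - 24)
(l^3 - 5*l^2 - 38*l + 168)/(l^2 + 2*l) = (l^3 - 5*l^2 - 38*l + 168)/(l*(l + 2))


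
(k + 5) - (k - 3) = 8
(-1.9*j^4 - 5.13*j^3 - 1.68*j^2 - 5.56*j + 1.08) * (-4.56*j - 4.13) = 8.664*j^5 + 31.2398*j^4 + 28.8477*j^3 + 32.292*j^2 + 18.038*j - 4.4604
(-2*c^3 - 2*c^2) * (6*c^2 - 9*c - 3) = -12*c^5 + 6*c^4 + 24*c^3 + 6*c^2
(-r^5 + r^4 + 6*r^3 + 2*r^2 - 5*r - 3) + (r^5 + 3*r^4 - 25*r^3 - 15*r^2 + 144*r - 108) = 4*r^4 - 19*r^3 - 13*r^2 + 139*r - 111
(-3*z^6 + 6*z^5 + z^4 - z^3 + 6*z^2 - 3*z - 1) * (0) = 0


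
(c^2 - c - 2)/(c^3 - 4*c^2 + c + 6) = 1/(c - 3)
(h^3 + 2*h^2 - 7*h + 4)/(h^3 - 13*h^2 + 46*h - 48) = (h^3 + 2*h^2 - 7*h + 4)/(h^3 - 13*h^2 + 46*h - 48)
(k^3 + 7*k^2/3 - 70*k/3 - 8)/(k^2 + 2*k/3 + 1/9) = 3*(k^2 + 2*k - 24)/(3*k + 1)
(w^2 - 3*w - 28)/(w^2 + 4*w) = (w - 7)/w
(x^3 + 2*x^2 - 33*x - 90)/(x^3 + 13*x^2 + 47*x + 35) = (x^2 - 3*x - 18)/(x^2 + 8*x + 7)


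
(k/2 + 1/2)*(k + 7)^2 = k^3/2 + 15*k^2/2 + 63*k/2 + 49/2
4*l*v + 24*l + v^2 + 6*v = (4*l + v)*(v + 6)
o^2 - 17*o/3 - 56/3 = (o - 8)*(o + 7/3)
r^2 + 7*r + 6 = (r + 1)*(r + 6)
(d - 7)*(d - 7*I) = d^2 - 7*d - 7*I*d + 49*I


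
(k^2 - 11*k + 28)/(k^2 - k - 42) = (k - 4)/(k + 6)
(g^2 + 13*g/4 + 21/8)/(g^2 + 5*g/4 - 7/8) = (2*g + 3)/(2*g - 1)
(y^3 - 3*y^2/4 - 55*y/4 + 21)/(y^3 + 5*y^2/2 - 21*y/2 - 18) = (4*y - 7)/(2*(2*y + 3))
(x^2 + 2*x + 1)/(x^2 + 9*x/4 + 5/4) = 4*(x + 1)/(4*x + 5)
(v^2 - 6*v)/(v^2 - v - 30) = v/(v + 5)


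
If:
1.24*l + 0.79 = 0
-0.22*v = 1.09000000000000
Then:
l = -0.64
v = -4.95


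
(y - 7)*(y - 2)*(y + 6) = y^3 - 3*y^2 - 40*y + 84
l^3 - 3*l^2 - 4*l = l*(l - 4)*(l + 1)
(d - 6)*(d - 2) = d^2 - 8*d + 12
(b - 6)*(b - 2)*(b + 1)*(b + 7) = b^4 - 45*b^2 + 40*b + 84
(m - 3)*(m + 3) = m^2 - 9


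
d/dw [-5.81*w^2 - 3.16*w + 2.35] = -11.62*w - 3.16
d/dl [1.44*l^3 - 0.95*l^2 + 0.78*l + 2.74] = 4.32*l^2 - 1.9*l + 0.78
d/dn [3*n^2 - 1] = 6*n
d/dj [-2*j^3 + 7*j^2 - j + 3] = -6*j^2 + 14*j - 1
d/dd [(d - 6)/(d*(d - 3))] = (-d^2 + 12*d - 18)/(d^2*(d^2 - 6*d + 9))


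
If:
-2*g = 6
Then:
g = -3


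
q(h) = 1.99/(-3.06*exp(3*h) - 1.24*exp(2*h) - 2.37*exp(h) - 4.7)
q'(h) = 1.99*(9.18*exp(3*h) + 2.48*exp(2*h) + 2.37*exp(h))/(-3.06*exp(3*h) - 1.24*exp(2*h) - 2.37*exp(h) - 4.7)^2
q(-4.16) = -0.42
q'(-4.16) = 0.00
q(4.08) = -0.00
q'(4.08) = 0.00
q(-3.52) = -0.42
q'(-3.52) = 0.01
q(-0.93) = -0.33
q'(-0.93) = 0.10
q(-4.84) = -0.42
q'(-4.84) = 0.00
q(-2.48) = -0.41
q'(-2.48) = 0.02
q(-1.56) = -0.38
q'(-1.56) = 0.05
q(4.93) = -0.00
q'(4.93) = 0.00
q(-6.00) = -0.42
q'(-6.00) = 0.00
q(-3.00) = -0.41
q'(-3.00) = 0.01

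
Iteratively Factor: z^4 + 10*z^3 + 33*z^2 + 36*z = (z)*(z^3 + 10*z^2 + 33*z + 36) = z*(z + 3)*(z^2 + 7*z + 12) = z*(z + 3)^2*(z + 4)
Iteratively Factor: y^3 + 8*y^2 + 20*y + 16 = (y + 2)*(y^2 + 6*y + 8) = (y + 2)^2*(y + 4)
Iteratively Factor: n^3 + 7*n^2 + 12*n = (n + 3)*(n^2 + 4*n) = (n + 3)*(n + 4)*(n)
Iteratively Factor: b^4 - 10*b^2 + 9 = (b + 1)*(b^3 - b^2 - 9*b + 9) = (b - 1)*(b + 1)*(b^2 - 9) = (b - 1)*(b + 1)*(b + 3)*(b - 3)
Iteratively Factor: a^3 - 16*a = (a)*(a^2 - 16) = a*(a - 4)*(a + 4)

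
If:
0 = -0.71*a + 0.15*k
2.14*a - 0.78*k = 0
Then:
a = 0.00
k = 0.00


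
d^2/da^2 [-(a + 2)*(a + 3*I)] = -2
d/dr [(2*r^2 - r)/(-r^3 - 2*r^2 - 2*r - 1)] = (2*r^4 - 2*r^3 - 6*r^2 - 4*r + 1)/(r^6 + 4*r^5 + 8*r^4 + 10*r^3 + 8*r^2 + 4*r + 1)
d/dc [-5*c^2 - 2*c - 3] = -10*c - 2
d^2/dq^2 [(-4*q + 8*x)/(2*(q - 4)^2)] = 4*(-q + 6*x - 8)/(q - 4)^4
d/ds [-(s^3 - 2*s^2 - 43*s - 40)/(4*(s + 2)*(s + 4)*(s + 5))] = (-13*s^2 - 32*s + 8)/(4*(s^4 + 12*s^3 + 52*s^2 + 96*s + 64))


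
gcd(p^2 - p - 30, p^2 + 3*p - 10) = p + 5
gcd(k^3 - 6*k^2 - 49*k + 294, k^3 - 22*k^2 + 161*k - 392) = k - 7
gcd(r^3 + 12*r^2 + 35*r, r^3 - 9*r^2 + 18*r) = r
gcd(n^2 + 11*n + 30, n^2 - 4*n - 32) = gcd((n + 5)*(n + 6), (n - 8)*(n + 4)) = 1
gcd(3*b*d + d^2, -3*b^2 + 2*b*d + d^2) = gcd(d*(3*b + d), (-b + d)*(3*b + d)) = 3*b + d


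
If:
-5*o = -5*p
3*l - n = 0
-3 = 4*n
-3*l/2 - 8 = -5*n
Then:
No Solution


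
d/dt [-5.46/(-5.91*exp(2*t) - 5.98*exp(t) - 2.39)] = (-64.5372*exp(t) - 32.6508)*exp(t)/(5.91*exp(2*t) + 5.98*exp(t) + 2.39)^2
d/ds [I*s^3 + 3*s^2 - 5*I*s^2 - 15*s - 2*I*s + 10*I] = 3*I*s^2 + s*(6 - 10*I) - 15 - 2*I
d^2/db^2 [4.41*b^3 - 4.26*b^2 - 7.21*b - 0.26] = 26.46*b - 8.52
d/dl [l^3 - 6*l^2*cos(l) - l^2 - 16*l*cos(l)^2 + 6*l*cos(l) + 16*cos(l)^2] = 6*l^2*sin(l) + 3*l^2 - 6*l*sin(l) + 16*l*sin(2*l) - 12*l*cos(l) - 2*l - 16*sin(2*l) - 16*cos(l)^2 + 6*cos(l)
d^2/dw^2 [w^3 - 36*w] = 6*w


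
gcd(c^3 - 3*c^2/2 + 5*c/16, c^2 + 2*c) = c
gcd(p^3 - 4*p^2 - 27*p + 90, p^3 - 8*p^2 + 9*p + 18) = p^2 - 9*p + 18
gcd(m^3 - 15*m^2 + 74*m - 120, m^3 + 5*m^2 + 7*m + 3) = 1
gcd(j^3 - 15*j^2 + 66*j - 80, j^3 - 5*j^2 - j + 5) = j - 5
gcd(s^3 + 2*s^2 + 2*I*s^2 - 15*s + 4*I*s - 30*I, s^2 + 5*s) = s + 5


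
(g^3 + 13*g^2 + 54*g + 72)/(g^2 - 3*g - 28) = (g^2 + 9*g + 18)/(g - 7)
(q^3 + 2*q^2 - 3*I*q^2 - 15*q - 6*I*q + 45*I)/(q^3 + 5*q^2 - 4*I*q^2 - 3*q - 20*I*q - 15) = (q - 3)/(q - I)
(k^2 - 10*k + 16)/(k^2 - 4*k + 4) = (k - 8)/(k - 2)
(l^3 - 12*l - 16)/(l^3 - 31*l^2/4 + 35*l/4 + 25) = 4*(l^2 + 4*l + 4)/(4*l^2 - 15*l - 25)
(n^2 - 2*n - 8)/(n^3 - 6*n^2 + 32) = 1/(n - 4)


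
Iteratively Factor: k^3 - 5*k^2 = (k)*(k^2 - 5*k) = k*(k - 5)*(k)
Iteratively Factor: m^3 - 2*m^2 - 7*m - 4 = (m + 1)*(m^2 - 3*m - 4) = (m - 4)*(m + 1)*(m + 1)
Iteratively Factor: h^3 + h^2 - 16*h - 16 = (h + 4)*(h^2 - 3*h - 4) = (h + 1)*(h + 4)*(h - 4)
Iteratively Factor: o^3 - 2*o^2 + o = (o)*(o^2 - 2*o + 1) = o*(o - 1)*(o - 1)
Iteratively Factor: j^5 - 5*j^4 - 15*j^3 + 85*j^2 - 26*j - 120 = (j + 1)*(j^4 - 6*j^3 - 9*j^2 + 94*j - 120) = (j - 2)*(j + 1)*(j^3 - 4*j^2 - 17*j + 60) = (j - 2)*(j + 1)*(j + 4)*(j^2 - 8*j + 15) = (j - 3)*(j - 2)*(j + 1)*(j + 4)*(j - 5)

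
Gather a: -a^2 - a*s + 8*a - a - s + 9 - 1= -a^2 + a*(7 - s) - s + 8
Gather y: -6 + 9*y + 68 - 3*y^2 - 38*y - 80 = -3*y^2 - 29*y - 18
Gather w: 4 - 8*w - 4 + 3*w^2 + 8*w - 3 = 3*w^2 - 3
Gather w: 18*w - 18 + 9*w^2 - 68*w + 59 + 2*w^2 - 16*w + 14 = 11*w^2 - 66*w + 55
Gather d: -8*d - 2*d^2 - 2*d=-2*d^2 - 10*d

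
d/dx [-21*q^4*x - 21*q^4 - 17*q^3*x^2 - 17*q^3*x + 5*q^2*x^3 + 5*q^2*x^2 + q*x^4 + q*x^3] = q*(-21*q^3 - 34*q^2*x - 17*q^2 + 15*q*x^2 + 10*q*x + 4*x^3 + 3*x^2)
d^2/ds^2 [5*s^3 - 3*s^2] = 30*s - 6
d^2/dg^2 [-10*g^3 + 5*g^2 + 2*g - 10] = 10 - 60*g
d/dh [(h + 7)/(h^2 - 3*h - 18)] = (h^2 - 3*h - (h + 7)*(2*h - 3) - 18)/(-h^2 + 3*h + 18)^2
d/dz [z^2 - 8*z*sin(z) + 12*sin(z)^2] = -8*z*cos(z) + 2*z - 8*sin(z) + 12*sin(2*z)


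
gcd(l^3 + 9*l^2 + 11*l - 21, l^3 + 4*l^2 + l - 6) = l^2 + 2*l - 3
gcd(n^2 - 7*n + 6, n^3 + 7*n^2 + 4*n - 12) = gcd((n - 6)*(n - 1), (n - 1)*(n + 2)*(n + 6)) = n - 1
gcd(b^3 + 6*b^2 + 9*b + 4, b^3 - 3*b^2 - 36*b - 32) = b^2 + 5*b + 4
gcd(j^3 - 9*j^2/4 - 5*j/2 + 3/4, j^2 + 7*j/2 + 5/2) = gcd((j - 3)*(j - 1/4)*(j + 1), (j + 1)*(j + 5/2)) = j + 1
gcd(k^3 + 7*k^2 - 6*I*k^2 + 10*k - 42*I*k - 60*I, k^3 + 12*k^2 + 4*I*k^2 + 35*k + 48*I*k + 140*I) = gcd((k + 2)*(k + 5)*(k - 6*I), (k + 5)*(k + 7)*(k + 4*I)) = k + 5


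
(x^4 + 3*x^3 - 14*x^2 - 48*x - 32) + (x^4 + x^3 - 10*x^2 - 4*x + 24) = 2*x^4 + 4*x^3 - 24*x^2 - 52*x - 8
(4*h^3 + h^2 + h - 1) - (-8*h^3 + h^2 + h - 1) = 12*h^3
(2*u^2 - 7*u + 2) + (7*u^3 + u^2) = 7*u^3 + 3*u^2 - 7*u + 2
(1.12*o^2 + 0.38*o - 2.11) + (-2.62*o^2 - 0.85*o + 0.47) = -1.5*o^2 - 0.47*o - 1.64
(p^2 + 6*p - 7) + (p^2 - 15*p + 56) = 2*p^2 - 9*p + 49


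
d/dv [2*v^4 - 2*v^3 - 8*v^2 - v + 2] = 8*v^3 - 6*v^2 - 16*v - 1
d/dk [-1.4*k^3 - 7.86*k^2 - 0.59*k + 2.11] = -4.2*k^2 - 15.72*k - 0.59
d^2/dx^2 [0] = 0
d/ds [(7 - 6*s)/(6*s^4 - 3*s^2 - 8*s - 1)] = 2*(-18*s^4 + 9*s^2 + 24*s - (6*s - 7)*(-12*s^3 + 3*s + 4) + 3)/(-6*s^4 + 3*s^2 + 8*s + 1)^2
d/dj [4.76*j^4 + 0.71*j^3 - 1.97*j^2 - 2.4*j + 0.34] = 19.04*j^3 + 2.13*j^2 - 3.94*j - 2.4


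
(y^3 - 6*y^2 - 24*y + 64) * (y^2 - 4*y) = y^5 - 10*y^4 + 160*y^2 - 256*y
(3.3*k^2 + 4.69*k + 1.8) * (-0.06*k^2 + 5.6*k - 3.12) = -0.198*k^4 + 18.1986*k^3 + 15.86*k^2 - 4.5528*k - 5.616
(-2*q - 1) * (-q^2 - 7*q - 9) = 2*q^3 + 15*q^2 + 25*q + 9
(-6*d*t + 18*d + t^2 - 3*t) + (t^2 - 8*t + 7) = -6*d*t + 18*d + 2*t^2 - 11*t + 7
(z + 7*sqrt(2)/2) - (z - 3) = 3 + 7*sqrt(2)/2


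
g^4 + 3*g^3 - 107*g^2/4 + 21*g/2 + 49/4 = (g - 7/2)*(g - 1)*(g + 1/2)*(g + 7)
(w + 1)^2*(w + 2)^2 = w^4 + 6*w^3 + 13*w^2 + 12*w + 4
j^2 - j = j*(j - 1)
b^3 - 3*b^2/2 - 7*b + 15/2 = (b - 3)*(b - 1)*(b + 5/2)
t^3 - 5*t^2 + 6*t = t*(t - 3)*(t - 2)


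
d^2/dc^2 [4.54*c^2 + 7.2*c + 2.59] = 9.08000000000000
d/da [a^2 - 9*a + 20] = 2*a - 9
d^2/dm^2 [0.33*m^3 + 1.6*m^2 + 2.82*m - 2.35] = 1.98*m + 3.2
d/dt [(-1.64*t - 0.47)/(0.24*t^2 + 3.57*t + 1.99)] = (0.3936*t^2 + 0.2256*t - 1.5857)/(0.0576*t^4 + 1.7136*t^3 + 13.7001*t^2 + 14.2086*t + 3.9601)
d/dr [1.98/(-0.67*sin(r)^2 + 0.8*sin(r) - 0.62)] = (2.6532*sin(r) - 1.584)*cos(r)/(0.67*sin(r)^2 - 0.8*sin(r) + 0.62)^2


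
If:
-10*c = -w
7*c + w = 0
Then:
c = 0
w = 0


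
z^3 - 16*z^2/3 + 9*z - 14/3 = (z - 7/3)*(z - 2)*(z - 1)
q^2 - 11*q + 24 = (q - 8)*(q - 3)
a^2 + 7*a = a*(a + 7)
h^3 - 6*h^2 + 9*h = h*(h - 3)^2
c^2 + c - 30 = (c - 5)*(c + 6)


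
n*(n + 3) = n^2 + 3*n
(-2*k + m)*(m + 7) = -2*k*m - 14*k + m^2 + 7*m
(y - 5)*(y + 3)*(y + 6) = y^3 + 4*y^2 - 27*y - 90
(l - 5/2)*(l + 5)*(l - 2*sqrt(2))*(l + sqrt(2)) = l^4 - sqrt(2)*l^3 + 5*l^3/2 - 33*l^2/2 - 5*sqrt(2)*l^2/2 - 10*l + 25*sqrt(2)*l/2 + 50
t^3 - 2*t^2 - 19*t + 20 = (t - 5)*(t - 1)*(t + 4)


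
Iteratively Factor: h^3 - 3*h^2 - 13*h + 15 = (h - 1)*(h^2 - 2*h - 15) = (h - 5)*(h - 1)*(h + 3)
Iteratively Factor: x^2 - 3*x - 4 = (x + 1)*(x - 4)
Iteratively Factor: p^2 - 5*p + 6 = (p - 3)*(p - 2)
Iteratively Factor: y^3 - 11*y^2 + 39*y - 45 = (y - 3)*(y^2 - 8*y + 15) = (y - 5)*(y - 3)*(y - 3)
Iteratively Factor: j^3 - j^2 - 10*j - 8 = (j + 2)*(j^2 - 3*j - 4) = (j - 4)*(j + 2)*(j + 1)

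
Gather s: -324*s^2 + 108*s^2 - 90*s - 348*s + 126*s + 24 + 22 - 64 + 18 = -216*s^2 - 312*s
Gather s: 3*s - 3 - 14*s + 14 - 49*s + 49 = 60 - 60*s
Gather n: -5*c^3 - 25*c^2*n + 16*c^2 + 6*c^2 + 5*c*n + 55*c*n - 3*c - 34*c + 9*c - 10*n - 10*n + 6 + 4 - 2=-5*c^3 + 22*c^2 - 28*c + n*(-25*c^2 + 60*c - 20) + 8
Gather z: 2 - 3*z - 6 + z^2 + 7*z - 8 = z^2 + 4*z - 12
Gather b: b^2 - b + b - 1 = b^2 - 1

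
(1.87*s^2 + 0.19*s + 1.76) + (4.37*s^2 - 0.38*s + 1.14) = 6.24*s^2 - 0.19*s + 2.9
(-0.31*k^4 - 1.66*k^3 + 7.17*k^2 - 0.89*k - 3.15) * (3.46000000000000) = -1.0726*k^4 - 5.7436*k^3 + 24.8082*k^2 - 3.0794*k - 10.899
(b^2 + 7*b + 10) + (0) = b^2 + 7*b + 10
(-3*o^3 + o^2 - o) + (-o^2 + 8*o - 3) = -3*o^3 + 7*o - 3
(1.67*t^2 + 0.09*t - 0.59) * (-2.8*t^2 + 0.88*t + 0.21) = -4.676*t^4 + 1.2176*t^3 + 2.0819*t^2 - 0.5003*t - 0.1239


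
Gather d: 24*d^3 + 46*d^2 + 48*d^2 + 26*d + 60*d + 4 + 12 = 24*d^3 + 94*d^2 + 86*d + 16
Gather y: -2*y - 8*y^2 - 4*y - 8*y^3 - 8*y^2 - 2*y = -8*y^3 - 16*y^2 - 8*y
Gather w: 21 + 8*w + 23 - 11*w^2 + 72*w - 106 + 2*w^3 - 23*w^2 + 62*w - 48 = 2*w^3 - 34*w^2 + 142*w - 110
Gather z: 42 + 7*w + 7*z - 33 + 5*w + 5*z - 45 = 12*w + 12*z - 36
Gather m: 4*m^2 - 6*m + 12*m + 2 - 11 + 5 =4*m^2 + 6*m - 4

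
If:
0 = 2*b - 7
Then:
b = 7/2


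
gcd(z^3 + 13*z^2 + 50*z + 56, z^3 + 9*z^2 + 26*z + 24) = z^2 + 6*z + 8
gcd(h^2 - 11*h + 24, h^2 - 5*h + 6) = h - 3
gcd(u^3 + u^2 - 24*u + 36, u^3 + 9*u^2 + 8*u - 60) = u^2 + 4*u - 12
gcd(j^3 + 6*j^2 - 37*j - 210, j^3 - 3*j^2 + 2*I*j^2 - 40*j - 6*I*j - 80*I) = j + 5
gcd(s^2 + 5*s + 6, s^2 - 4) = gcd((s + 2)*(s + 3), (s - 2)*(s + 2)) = s + 2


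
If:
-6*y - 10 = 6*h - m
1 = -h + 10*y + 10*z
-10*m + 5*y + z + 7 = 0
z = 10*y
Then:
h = -685/443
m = 1534/2215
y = -11/2215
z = -22/443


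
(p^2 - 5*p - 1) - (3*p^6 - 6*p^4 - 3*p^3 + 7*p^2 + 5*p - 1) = -3*p^6 + 6*p^4 + 3*p^3 - 6*p^2 - 10*p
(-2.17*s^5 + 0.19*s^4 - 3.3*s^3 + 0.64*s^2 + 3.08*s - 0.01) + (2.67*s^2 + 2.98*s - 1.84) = -2.17*s^5 + 0.19*s^4 - 3.3*s^3 + 3.31*s^2 + 6.06*s - 1.85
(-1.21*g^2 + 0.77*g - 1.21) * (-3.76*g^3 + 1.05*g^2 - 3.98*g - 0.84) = 4.5496*g^5 - 4.1657*g^4 + 10.1739*g^3 - 3.3187*g^2 + 4.169*g + 1.0164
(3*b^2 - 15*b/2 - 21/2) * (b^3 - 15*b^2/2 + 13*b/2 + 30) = 3*b^5 - 30*b^4 + 261*b^3/4 + 120*b^2 - 1173*b/4 - 315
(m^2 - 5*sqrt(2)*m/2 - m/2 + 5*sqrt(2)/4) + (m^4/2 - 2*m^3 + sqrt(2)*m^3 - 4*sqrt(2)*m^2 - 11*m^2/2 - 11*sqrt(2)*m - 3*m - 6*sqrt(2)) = m^4/2 - 2*m^3 + sqrt(2)*m^3 - 4*sqrt(2)*m^2 - 9*m^2/2 - 27*sqrt(2)*m/2 - 7*m/2 - 19*sqrt(2)/4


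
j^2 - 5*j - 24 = (j - 8)*(j + 3)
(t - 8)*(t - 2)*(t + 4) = t^3 - 6*t^2 - 24*t + 64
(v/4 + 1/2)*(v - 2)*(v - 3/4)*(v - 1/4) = v^4/4 - v^3/4 - 61*v^2/64 + v - 3/16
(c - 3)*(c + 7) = c^2 + 4*c - 21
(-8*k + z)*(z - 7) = -8*k*z + 56*k + z^2 - 7*z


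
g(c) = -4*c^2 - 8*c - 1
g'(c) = -8*c - 8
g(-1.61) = 1.51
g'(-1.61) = 4.88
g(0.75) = -9.25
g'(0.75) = -14.00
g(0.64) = -7.76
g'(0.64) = -13.12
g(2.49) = -45.72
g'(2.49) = -27.92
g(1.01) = -13.16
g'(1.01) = -16.08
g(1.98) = -32.52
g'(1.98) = -23.84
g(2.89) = -57.53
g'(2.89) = -31.12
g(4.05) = -99.01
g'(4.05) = -40.40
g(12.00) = -673.00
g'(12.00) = -104.00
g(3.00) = -61.00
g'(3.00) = -32.00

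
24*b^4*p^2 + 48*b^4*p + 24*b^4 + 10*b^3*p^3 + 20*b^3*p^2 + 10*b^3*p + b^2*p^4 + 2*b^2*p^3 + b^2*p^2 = (4*b + p)*(6*b + p)*(b*p + b)^2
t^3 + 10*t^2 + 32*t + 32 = (t + 2)*(t + 4)^2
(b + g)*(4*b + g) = 4*b^2 + 5*b*g + g^2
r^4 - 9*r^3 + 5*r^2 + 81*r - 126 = (r - 7)*(r - 3)*(r - 2)*(r + 3)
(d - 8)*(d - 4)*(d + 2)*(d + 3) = d^4 - 7*d^3 - 22*d^2 + 88*d + 192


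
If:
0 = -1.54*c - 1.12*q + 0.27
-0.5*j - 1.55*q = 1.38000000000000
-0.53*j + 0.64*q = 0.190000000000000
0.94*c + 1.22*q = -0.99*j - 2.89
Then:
No Solution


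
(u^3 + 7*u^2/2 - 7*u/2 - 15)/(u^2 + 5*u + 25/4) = 2*(u^2 + u - 6)/(2*u + 5)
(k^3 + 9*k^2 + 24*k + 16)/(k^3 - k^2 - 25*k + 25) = (k^3 + 9*k^2 + 24*k + 16)/(k^3 - k^2 - 25*k + 25)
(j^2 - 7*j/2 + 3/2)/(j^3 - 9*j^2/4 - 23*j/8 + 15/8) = 4/(4*j + 5)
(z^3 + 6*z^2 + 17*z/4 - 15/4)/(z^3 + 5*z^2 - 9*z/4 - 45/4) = (2*z - 1)/(2*z - 3)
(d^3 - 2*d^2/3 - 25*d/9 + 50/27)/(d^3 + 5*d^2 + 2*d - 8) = (27*d^3 - 18*d^2 - 75*d + 50)/(27*(d^3 + 5*d^2 + 2*d - 8))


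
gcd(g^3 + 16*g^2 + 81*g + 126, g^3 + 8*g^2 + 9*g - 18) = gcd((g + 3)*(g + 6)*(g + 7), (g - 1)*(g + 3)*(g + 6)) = g^2 + 9*g + 18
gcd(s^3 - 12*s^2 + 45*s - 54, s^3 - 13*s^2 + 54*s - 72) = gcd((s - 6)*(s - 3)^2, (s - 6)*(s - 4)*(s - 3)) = s^2 - 9*s + 18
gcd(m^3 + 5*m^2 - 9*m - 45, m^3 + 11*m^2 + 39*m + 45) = m^2 + 8*m + 15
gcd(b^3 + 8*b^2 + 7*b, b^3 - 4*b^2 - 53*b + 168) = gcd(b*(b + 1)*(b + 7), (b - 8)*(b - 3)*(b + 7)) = b + 7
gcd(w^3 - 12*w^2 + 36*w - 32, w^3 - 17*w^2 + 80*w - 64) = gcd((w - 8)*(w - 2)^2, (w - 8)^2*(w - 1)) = w - 8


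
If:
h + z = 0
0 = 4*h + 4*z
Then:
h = -z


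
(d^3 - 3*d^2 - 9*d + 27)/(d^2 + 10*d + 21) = (d^2 - 6*d + 9)/(d + 7)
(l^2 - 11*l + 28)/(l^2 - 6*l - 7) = (l - 4)/(l + 1)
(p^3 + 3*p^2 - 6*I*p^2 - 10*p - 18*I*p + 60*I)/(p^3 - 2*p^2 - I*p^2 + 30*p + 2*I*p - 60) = (p + 5)/(p + 5*I)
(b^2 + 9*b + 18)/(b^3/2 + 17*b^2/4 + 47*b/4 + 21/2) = 4*(b + 6)/(2*b^2 + 11*b + 14)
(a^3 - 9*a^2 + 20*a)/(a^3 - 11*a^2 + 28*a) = (a - 5)/(a - 7)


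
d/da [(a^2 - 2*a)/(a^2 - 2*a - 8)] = 16*(1 - a)/(a^4 - 4*a^3 - 12*a^2 + 32*a + 64)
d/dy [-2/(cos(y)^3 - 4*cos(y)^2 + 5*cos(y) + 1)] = 2*(-3*cos(y)^2 + 8*cos(y) - 5)*sin(y)/(cos(y)^3 - 4*cos(y)^2 + 5*cos(y) + 1)^2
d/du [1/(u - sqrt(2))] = -1/(u - sqrt(2))^2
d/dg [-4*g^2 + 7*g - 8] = 7 - 8*g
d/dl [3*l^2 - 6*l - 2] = 6*l - 6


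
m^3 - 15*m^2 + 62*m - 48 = (m - 8)*(m - 6)*(m - 1)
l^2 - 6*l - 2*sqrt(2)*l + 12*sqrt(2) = (l - 6)*(l - 2*sqrt(2))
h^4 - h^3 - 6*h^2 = h^2*(h - 3)*(h + 2)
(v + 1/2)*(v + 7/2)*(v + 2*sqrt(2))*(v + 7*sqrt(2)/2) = v^4 + 4*v^3 + 11*sqrt(2)*v^3/2 + 63*v^2/4 + 22*sqrt(2)*v^2 + 77*sqrt(2)*v/8 + 56*v + 49/2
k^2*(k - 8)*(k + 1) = k^4 - 7*k^3 - 8*k^2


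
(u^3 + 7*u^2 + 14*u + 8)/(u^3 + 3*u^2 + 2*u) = (u + 4)/u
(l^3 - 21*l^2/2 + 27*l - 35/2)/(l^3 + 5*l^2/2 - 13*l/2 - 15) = (l^2 - 8*l + 7)/(l^2 + 5*l + 6)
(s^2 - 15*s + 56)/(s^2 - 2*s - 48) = (s - 7)/(s + 6)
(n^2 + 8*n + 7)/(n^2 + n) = (n + 7)/n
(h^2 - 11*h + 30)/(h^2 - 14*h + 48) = (h - 5)/(h - 8)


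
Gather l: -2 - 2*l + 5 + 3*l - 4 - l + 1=0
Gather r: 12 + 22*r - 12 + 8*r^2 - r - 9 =8*r^2 + 21*r - 9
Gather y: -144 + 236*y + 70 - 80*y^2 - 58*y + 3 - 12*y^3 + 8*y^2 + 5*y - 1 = -12*y^3 - 72*y^2 + 183*y - 72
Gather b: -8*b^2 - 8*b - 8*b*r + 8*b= -8*b^2 - 8*b*r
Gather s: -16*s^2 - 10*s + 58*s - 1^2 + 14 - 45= -16*s^2 + 48*s - 32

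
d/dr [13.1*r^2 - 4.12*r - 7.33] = 26.2*r - 4.12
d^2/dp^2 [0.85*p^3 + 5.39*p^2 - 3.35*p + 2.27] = 5.1*p + 10.78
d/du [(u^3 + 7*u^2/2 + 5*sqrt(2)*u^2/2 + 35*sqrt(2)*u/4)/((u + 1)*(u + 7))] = (4*u^4 + 64*u^3 + 45*sqrt(2)*u^2 + 196*u^2 + 196*u + 140*sqrt(2)*u + 245*sqrt(2))/(4*(u^4 + 16*u^3 + 78*u^2 + 112*u + 49))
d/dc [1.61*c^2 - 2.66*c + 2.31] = 3.22*c - 2.66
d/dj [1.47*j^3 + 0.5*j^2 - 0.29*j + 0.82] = 4.41*j^2 + 1.0*j - 0.29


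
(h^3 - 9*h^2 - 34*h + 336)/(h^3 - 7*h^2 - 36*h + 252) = (h - 8)/(h - 6)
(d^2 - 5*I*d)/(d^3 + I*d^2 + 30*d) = 1/(d + 6*I)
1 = 1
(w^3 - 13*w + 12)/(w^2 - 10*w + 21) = (w^2 + 3*w - 4)/(w - 7)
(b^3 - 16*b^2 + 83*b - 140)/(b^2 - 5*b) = b - 11 + 28/b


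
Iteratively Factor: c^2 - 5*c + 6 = (c - 2)*(c - 3)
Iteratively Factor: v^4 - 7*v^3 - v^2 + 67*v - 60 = (v + 3)*(v^3 - 10*v^2 + 29*v - 20) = (v - 1)*(v + 3)*(v^2 - 9*v + 20) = (v - 5)*(v - 1)*(v + 3)*(v - 4)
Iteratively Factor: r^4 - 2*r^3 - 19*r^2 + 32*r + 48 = (r + 1)*(r^3 - 3*r^2 - 16*r + 48) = (r - 3)*(r + 1)*(r^2 - 16) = (r - 4)*(r - 3)*(r + 1)*(r + 4)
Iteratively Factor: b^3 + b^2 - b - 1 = (b + 1)*(b^2 - 1) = (b + 1)^2*(b - 1)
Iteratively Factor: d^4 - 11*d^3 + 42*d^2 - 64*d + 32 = (d - 1)*(d^3 - 10*d^2 + 32*d - 32) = (d - 4)*(d - 1)*(d^2 - 6*d + 8) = (d - 4)^2*(d - 1)*(d - 2)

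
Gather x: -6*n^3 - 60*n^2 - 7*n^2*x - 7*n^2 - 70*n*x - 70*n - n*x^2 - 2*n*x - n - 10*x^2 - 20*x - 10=-6*n^3 - 67*n^2 - 71*n + x^2*(-n - 10) + x*(-7*n^2 - 72*n - 20) - 10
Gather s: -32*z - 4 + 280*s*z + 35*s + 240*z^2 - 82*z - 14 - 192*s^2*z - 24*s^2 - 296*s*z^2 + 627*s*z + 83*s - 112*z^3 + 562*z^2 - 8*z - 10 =s^2*(-192*z - 24) + s*(-296*z^2 + 907*z + 118) - 112*z^3 + 802*z^2 - 122*z - 28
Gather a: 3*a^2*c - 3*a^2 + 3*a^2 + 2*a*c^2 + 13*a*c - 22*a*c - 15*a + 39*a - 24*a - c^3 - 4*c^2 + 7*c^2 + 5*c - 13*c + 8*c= 3*a^2*c + a*(2*c^2 - 9*c) - c^3 + 3*c^2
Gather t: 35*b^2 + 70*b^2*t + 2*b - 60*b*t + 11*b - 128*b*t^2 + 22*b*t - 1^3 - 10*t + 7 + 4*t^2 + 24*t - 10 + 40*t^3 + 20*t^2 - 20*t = 35*b^2 + 13*b + 40*t^3 + t^2*(24 - 128*b) + t*(70*b^2 - 38*b - 6) - 4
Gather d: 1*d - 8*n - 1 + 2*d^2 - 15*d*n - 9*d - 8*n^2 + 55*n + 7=2*d^2 + d*(-15*n - 8) - 8*n^2 + 47*n + 6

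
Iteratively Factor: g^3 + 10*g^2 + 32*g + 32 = (g + 2)*(g^2 + 8*g + 16) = (g + 2)*(g + 4)*(g + 4)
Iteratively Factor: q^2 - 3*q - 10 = (q + 2)*(q - 5)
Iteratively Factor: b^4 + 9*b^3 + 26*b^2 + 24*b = (b + 3)*(b^3 + 6*b^2 + 8*b) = (b + 2)*(b + 3)*(b^2 + 4*b) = (b + 2)*(b + 3)*(b + 4)*(b)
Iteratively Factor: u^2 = (u)*(u)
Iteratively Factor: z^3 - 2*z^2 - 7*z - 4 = (z + 1)*(z^2 - 3*z - 4) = (z + 1)^2*(z - 4)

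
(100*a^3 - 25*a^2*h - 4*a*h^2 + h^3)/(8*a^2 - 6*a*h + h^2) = (25*a^2 - h^2)/(2*a - h)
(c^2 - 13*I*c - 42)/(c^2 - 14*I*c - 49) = (c - 6*I)/(c - 7*I)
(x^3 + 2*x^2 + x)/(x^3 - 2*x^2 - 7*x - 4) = x/(x - 4)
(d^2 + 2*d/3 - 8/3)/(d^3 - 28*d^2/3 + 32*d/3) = (d + 2)/(d*(d - 8))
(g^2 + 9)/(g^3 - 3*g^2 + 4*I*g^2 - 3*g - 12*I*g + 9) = (g - 3*I)/(g^2 + g*(-3 + I) - 3*I)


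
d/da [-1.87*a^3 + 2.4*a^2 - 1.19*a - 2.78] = -5.61*a^2 + 4.8*a - 1.19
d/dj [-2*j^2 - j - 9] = -4*j - 1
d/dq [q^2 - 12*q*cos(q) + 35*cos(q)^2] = 12*q*sin(q) + 2*q - 35*sin(2*q) - 12*cos(q)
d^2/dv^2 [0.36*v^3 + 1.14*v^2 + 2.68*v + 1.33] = 2.16*v + 2.28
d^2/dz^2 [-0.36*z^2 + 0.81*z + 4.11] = -0.720000000000000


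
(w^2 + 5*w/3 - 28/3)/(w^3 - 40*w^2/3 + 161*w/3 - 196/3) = (w + 4)/(w^2 - 11*w + 28)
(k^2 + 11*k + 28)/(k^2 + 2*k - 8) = (k + 7)/(k - 2)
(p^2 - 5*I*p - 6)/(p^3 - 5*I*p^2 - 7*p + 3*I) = (p - 2*I)/(p^2 - 2*I*p - 1)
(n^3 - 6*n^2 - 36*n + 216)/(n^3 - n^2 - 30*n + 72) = (n^2 - 12*n + 36)/(n^2 - 7*n + 12)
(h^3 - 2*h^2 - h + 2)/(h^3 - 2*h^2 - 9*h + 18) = (h^2 - 1)/(h^2 - 9)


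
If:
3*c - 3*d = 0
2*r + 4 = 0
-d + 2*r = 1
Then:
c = -5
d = -5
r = -2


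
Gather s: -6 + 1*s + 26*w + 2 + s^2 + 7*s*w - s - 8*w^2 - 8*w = s^2 + 7*s*w - 8*w^2 + 18*w - 4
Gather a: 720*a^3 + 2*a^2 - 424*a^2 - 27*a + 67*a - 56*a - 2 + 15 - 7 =720*a^3 - 422*a^2 - 16*a + 6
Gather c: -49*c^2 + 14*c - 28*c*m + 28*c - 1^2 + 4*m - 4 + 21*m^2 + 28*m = -49*c^2 + c*(42 - 28*m) + 21*m^2 + 32*m - 5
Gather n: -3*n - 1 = -3*n - 1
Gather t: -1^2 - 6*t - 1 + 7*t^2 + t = 7*t^2 - 5*t - 2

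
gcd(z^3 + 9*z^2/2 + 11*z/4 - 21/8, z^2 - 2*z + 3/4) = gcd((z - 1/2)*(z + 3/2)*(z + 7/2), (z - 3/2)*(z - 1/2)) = z - 1/2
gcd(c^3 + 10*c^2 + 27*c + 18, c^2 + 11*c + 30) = c + 6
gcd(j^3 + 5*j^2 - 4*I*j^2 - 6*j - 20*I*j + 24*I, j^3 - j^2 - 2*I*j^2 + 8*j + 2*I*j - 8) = j^2 + j*(-1 - 4*I) + 4*I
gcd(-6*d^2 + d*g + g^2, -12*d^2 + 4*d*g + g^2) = 2*d - g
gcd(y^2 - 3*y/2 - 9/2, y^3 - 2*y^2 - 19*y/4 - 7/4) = 1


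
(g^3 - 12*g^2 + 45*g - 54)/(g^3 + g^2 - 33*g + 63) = (g - 6)/(g + 7)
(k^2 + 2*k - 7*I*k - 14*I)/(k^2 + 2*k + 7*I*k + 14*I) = (k - 7*I)/(k + 7*I)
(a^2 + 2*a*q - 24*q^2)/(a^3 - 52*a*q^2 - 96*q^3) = (-a + 4*q)/(-a^2 + 6*a*q + 16*q^2)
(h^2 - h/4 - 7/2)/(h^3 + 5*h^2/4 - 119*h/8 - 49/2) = 2*(h - 2)/(2*h^2 - h - 28)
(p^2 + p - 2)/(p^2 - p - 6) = (p - 1)/(p - 3)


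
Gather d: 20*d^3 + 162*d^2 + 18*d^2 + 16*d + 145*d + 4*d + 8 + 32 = 20*d^3 + 180*d^2 + 165*d + 40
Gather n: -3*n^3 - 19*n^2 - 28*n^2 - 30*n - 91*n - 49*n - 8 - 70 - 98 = -3*n^3 - 47*n^2 - 170*n - 176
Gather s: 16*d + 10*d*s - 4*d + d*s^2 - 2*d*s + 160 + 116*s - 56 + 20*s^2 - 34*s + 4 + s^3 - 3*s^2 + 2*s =12*d + s^3 + s^2*(d + 17) + s*(8*d + 84) + 108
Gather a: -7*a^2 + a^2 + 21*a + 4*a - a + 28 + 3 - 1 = -6*a^2 + 24*a + 30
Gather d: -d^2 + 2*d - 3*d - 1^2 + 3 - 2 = -d^2 - d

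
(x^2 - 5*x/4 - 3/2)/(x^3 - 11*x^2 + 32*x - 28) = (x + 3/4)/(x^2 - 9*x + 14)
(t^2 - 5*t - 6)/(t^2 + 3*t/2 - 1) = 2*(t^2 - 5*t - 6)/(2*t^2 + 3*t - 2)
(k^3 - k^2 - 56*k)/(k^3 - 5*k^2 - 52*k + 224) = k/(k - 4)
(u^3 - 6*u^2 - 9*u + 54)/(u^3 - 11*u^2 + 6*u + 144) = (u - 3)/(u - 8)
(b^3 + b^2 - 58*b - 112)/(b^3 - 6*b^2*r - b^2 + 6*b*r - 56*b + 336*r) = (-b - 2)/(-b + 6*r)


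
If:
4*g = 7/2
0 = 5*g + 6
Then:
No Solution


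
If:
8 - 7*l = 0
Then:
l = 8/7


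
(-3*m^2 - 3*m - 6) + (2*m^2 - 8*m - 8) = -m^2 - 11*m - 14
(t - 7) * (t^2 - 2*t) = t^3 - 9*t^2 + 14*t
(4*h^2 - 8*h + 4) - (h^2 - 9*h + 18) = 3*h^2 + h - 14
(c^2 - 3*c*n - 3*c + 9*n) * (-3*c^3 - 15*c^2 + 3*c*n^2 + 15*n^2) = -3*c^5 + 9*c^4*n - 6*c^4 + 3*c^3*n^2 + 18*c^3*n + 45*c^3 - 9*c^2*n^3 + 6*c^2*n^2 - 135*c^2*n - 18*c*n^3 - 45*c*n^2 + 135*n^3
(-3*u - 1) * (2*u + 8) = -6*u^2 - 26*u - 8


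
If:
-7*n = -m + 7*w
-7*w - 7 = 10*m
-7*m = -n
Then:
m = 7/38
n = 49/38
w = -24/19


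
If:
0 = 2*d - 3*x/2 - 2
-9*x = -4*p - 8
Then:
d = 3*x/4 + 1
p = 9*x/4 - 2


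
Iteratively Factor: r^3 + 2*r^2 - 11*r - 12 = (r + 4)*(r^2 - 2*r - 3) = (r + 1)*(r + 4)*(r - 3)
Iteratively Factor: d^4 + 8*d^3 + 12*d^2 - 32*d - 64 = (d + 4)*(d^3 + 4*d^2 - 4*d - 16) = (d - 2)*(d + 4)*(d^2 + 6*d + 8) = (d - 2)*(d + 2)*(d + 4)*(d + 4)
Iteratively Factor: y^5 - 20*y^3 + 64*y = (y)*(y^4 - 20*y^2 + 64) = y*(y - 4)*(y^3 + 4*y^2 - 4*y - 16) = y*(y - 4)*(y - 2)*(y^2 + 6*y + 8) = y*(y - 4)*(y - 2)*(y + 2)*(y + 4)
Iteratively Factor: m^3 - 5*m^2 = (m - 5)*(m^2) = m*(m - 5)*(m)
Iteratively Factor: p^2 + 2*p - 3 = (p - 1)*(p + 3)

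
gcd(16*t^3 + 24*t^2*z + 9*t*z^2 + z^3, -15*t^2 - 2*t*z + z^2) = 1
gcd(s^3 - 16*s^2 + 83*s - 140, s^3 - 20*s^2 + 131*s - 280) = s^2 - 12*s + 35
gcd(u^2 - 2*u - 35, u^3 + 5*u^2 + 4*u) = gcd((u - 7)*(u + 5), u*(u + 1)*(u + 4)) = 1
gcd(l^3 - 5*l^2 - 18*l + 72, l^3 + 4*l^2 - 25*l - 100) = l + 4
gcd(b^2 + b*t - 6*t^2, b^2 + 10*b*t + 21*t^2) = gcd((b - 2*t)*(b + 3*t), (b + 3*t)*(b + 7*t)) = b + 3*t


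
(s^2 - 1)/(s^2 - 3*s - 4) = (s - 1)/(s - 4)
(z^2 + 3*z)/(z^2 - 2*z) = (z + 3)/(z - 2)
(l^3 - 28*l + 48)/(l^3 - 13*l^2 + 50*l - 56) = (l + 6)/(l - 7)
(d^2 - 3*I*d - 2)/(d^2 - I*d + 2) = (d - I)/(d + I)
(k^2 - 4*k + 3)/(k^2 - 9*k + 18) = (k - 1)/(k - 6)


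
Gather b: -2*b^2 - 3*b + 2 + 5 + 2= -2*b^2 - 3*b + 9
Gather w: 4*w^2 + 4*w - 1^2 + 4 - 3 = 4*w^2 + 4*w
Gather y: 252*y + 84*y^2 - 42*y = 84*y^2 + 210*y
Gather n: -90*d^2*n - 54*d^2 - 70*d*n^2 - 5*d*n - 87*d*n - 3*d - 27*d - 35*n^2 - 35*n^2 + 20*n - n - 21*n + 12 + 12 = -54*d^2 - 30*d + n^2*(-70*d - 70) + n*(-90*d^2 - 92*d - 2) + 24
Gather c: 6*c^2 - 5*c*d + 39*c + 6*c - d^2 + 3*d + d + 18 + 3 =6*c^2 + c*(45 - 5*d) - d^2 + 4*d + 21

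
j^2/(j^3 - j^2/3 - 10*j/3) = 3*j/(3*j^2 - j - 10)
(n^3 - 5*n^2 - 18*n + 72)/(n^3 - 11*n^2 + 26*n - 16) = (n^3 - 5*n^2 - 18*n + 72)/(n^3 - 11*n^2 + 26*n - 16)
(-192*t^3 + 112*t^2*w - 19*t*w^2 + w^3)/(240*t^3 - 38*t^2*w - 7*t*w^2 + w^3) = (-24*t^2 + 11*t*w - w^2)/(30*t^2 - t*w - w^2)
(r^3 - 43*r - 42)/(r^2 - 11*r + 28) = (r^2 + 7*r + 6)/(r - 4)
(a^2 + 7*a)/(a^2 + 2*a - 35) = a/(a - 5)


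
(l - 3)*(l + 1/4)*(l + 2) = l^3 - 3*l^2/4 - 25*l/4 - 3/2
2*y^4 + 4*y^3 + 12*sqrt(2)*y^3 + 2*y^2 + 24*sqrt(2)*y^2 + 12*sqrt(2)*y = y*(y + 6*sqrt(2))*(sqrt(2)*y + sqrt(2))^2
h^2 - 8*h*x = h*(h - 8*x)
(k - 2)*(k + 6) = k^2 + 4*k - 12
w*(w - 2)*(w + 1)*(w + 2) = w^4 + w^3 - 4*w^2 - 4*w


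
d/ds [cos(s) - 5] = -sin(s)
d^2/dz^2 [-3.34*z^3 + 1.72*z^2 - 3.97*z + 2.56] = 3.44 - 20.04*z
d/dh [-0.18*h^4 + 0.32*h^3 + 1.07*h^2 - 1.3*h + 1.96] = -0.72*h^3 + 0.96*h^2 + 2.14*h - 1.3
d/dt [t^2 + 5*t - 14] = 2*t + 5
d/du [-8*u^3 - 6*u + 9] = -24*u^2 - 6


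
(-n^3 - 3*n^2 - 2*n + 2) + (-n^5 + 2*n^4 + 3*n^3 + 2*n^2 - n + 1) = -n^5 + 2*n^4 + 2*n^3 - n^2 - 3*n + 3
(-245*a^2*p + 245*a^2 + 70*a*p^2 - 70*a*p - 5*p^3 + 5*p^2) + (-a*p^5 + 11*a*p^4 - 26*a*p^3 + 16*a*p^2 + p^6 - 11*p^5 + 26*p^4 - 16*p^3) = -245*a^2*p + 245*a^2 - a*p^5 + 11*a*p^4 - 26*a*p^3 + 86*a*p^2 - 70*a*p + p^6 - 11*p^5 + 26*p^4 - 21*p^3 + 5*p^2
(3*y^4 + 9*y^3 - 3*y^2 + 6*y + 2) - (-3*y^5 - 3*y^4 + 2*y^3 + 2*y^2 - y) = 3*y^5 + 6*y^4 + 7*y^3 - 5*y^2 + 7*y + 2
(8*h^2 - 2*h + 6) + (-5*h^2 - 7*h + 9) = 3*h^2 - 9*h + 15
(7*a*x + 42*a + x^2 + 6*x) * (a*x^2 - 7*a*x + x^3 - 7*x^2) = 7*a^2*x^3 - 7*a^2*x^2 - 294*a^2*x + 8*a*x^4 - 8*a*x^3 - 336*a*x^2 + x^5 - x^4 - 42*x^3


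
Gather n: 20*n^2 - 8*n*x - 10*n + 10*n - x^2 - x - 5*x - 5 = 20*n^2 - 8*n*x - x^2 - 6*x - 5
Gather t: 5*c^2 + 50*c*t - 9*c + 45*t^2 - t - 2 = 5*c^2 - 9*c + 45*t^2 + t*(50*c - 1) - 2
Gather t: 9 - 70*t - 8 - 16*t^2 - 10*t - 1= -16*t^2 - 80*t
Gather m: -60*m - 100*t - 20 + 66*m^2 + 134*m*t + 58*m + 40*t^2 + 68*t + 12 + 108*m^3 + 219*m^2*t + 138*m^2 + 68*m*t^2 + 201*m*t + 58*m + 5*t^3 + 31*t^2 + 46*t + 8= 108*m^3 + m^2*(219*t + 204) + m*(68*t^2 + 335*t + 56) + 5*t^3 + 71*t^2 + 14*t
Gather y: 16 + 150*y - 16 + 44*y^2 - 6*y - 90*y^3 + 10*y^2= -90*y^3 + 54*y^2 + 144*y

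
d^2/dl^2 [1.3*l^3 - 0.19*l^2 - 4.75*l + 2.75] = 7.8*l - 0.38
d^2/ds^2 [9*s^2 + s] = 18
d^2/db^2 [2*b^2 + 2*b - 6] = 4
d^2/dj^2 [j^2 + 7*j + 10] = 2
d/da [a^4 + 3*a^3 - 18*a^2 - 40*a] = 4*a^3 + 9*a^2 - 36*a - 40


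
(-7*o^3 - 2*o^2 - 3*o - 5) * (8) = -56*o^3 - 16*o^2 - 24*o - 40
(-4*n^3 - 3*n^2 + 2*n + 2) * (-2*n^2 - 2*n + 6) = 8*n^5 + 14*n^4 - 22*n^3 - 26*n^2 + 8*n + 12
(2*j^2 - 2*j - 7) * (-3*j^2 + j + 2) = -6*j^4 + 8*j^3 + 23*j^2 - 11*j - 14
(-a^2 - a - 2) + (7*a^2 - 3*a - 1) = 6*a^2 - 4*a - 3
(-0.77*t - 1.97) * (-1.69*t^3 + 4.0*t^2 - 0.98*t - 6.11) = 1.3013*t^4 + 0.2493*t^3 - 7.1254*t^2 + 6.6353*t + 12.0367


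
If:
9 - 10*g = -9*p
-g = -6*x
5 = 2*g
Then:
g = 5/2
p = 16/9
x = 5/12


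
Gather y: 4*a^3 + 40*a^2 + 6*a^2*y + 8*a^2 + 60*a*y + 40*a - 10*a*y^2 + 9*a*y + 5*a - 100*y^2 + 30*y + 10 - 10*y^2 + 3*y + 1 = 4*a^3 + 48*a^2 + 45*a + y^2*(-10*a - 110) + y*(6*a^2 + 69*a + 33) + 11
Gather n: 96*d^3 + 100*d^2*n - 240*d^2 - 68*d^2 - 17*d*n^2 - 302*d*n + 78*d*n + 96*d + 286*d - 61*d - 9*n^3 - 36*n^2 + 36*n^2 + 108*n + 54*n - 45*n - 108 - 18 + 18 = 96*d^3 - 308*d^2 - 17*d*n^2 + 321*d - 9*n^3 + n*(100*d^2 - 224*d + 117) - 108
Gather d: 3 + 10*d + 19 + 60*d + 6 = 70*d + 28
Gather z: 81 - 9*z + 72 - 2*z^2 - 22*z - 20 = -2*z^2 - 31*z + 133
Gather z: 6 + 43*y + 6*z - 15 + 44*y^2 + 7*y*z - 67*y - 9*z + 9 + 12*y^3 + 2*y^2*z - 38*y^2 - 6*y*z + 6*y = 12*y^3 + 6*y^2 - 18*y + z*(2*y^2 + y - 3)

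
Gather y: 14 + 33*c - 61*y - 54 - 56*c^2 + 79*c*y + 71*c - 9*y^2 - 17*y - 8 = -56*c^2 + 104*c - 9*y^2 + y*(79*c - 78) - 48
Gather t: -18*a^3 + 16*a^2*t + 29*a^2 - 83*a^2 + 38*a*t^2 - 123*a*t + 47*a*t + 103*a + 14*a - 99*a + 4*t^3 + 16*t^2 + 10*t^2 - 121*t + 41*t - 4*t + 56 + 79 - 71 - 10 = -18*a^3 - 54*a^2 + 18*a + 4*t^3 + t^2*(38*a + 26) + t*(16*a^2 - 76*a - 84) + 54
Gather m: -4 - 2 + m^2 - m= m^2 - m - 6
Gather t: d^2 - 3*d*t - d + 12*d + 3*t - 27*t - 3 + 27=d^2 + 11*d + t*(-3*d - 24) + 24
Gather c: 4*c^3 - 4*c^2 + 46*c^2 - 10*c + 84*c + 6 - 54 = 4*c^3 + 42*c^2 + 74*c - 48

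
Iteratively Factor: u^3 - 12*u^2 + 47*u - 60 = (u - 5)*(u^2 - 7*u + 12) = (u - 5)*(u - 4)*(u - 3)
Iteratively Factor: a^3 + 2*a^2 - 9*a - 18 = (a + 2)*(a^2 - 9) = (a - 3)*(a + 2)*(a + 3)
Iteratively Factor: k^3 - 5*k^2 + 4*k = (k - 4)*(k^2 - k) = k*(k - 4)*(k - 1)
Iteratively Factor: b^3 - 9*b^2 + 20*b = (b)*(b^2 - 9*b + 20) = b*(b - 4)*(b - 5)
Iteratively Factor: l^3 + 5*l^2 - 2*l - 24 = (l - 2)*(l^2 + 7*l + 12) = (l - 2)*(l + 3)*(l + 4)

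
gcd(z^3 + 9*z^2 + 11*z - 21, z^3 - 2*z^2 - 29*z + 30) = z - 1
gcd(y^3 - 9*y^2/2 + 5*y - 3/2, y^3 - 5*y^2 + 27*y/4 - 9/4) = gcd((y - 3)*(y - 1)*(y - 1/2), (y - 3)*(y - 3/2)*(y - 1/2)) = y^2 - 7*y/2 + 3/2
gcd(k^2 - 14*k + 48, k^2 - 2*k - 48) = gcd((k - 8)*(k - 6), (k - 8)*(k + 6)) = k - 8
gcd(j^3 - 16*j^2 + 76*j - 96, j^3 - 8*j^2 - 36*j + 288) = j^2 - 14*j + 48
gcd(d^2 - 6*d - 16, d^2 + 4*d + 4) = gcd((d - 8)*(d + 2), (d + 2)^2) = d + 2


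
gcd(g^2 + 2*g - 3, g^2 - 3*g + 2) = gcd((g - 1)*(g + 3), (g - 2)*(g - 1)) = g - 1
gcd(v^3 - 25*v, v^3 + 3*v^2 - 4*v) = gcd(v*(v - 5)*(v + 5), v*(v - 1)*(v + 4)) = v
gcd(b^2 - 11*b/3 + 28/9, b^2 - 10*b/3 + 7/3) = b - 7/3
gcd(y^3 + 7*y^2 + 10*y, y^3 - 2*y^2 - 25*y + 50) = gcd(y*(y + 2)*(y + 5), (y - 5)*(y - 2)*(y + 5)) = y + 5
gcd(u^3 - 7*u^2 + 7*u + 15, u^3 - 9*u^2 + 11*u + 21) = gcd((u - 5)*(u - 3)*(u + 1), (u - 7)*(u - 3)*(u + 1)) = u^2 - 2*u - 3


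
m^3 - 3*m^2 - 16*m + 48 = (m - 4)*(m - 3)*(m + 4)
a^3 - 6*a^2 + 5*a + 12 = (a - 4)*(a - 3)*(a + 1)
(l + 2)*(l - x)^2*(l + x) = l^4 - l^3*x + 2*l^3 - l^2*x^2 - 2*l^2*x + l*x^3 - 2*l*x^2 + 2*x^3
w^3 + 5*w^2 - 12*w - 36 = (w - 3)*(w + 2)*(w + 6)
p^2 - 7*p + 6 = (p - 6)*(p - 1)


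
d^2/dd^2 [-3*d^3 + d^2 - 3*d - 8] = 2 - 18*d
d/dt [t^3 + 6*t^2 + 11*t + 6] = 3*t^2 + 12*t + 11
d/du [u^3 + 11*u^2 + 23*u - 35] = 3*u^2 + 22*u + 23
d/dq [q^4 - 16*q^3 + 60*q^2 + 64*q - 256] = 4*q^3 - 48*q^2 + 120*q + 64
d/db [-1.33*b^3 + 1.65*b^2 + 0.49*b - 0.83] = -3.99*b^2 + 3.3*b + 0.49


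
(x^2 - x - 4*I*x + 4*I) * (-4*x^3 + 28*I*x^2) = -4*x^5 + 4*x^4 + 44*I*x^4 + 112*x^3 - 44*I*x^3 - 112*x^2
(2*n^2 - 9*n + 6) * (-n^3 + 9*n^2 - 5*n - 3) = -2*n^5 + 27*n^4 - 97*n^3 + 93*n^2 - 3*n - 18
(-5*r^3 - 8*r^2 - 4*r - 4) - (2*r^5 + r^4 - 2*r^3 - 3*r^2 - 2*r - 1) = -2*r^5 - r^4 - 3*r^3 - 5*r^2 - 2*r - 3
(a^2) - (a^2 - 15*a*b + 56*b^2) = 15*a*b - 56*b^2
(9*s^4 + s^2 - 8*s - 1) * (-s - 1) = -9*s^5 - 9*s^4 - s^3 + 7*s^2 + 9*s + 1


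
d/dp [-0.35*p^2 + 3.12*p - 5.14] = 3.12 - 0.7*p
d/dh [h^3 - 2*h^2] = h*(3*h - 4)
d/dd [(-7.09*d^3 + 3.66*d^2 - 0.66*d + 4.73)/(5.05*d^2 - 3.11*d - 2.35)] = (-35.8045*d^4 + 44.0998*d^3 + 41.9349*d^2 - 64.975*d + 16.2613)/(25.5025*d^4 - 31.411*d^3 - 14.0629*d^2 + 14.617*d + 5.5225)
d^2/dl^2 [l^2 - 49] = 2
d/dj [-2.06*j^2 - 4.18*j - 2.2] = -4.12*j - 4.18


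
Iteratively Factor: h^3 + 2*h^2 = (h + 2)*(h^2) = h*(h + 2)*(h)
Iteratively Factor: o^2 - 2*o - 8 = (o + 2)*(o - 4)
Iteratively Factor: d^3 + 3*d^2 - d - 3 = (d + 1)*(d^2 + 2*d - 3) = (d - 1)*(d + 1)*(d + 3)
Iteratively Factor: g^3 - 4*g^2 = (g - 4)*(g^2) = g*(g - 4)*(g)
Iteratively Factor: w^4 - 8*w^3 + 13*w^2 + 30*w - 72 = (w + 2)*(w^3 - 10*w^2 + 33*w - 36) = (w - 3)*(w + 2)*(w^2 - 7*w + 12) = (w - 4)*(w - 3)*(w + 2)*(w - 3)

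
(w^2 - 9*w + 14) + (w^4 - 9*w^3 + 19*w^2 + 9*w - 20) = w^4 - 9*w^3 + 20*w^2 - 6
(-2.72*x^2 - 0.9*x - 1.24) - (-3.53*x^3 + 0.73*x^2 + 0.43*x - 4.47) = 3.53*x^3 - 3.45*x^2 - 1.33*x + 3.23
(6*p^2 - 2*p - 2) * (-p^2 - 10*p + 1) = -6*p^4 - 58*p^3 + 28*p^2 + 18*p - 2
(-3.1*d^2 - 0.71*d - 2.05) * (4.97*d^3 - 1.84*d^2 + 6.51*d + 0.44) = -15.407*d^5 + 2.1753*d^4 - 29.0631*d^3 - 2.2141*d^2 - 13.6579*d - 0.902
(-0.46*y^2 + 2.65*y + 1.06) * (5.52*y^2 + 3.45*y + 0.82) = -2.5392*y^4 + 13.041*y^3 + 14.6165*y^2 + 5.83*y + 0.8692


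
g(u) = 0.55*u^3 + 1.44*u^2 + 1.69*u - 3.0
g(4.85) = 101.82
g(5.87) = 167.78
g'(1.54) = 10.04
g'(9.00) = 161.26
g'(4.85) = 54.47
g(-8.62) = -262.85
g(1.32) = 3.00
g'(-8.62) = 99.47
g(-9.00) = -302.52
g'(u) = 1.65*u^2 + 2.88*u + 1.69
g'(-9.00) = 109.42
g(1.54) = 5.03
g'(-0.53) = 0.63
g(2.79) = 24.87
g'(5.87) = 75.45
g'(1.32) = 8.37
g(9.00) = 529.80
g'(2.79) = 22.57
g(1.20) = 2.05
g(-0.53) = -3.57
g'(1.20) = 7.52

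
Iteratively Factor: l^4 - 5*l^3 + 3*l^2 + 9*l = (l)*(l^3 - 5*l^2 + 3*l + 9) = l*(l - 3)*(l^2 - 2*l - 3) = l*(l - 3)^2*(l + 1)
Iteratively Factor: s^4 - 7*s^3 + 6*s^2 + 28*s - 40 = (s - 5)*(s^3 - 2*s^2 - 4*s + 8) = (s - 5)*(s + 2)*(s^2 - 4*s + 4) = (s - 5)*(s - 2)*(s + 2)*(s - 2)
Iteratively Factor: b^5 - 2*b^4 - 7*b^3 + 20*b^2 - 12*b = (b - 1)*(b^4 - b^3 - 8*b^2 + 12*b) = b*(b - 1)*(b^3 - b^2 - 8*b + 12) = b*(b - 2)*(b - 1)*(b^2 + b - 6) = b*(b - 2)*(b - 1)*(b + 3)*(b - 2)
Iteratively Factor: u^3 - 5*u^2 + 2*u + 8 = (u - 4)*(u^2 - u - 2) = (u - 4)*(u + 1)*(u - 2)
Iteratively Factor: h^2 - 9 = (h - 3)*(h + 3)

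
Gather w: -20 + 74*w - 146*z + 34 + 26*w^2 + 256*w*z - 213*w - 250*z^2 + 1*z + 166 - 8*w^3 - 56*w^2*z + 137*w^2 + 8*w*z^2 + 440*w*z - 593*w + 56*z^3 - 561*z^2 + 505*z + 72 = -8*w^3 + w^2*(163 - 56*z) + w*(8*z^2 + 696*z - 732) + 56*z^3 - 811*z^2 + 360*z + 252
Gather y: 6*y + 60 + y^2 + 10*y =y^2 + 16*y + 60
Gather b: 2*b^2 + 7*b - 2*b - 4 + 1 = 2*b^2 + 5*b - 3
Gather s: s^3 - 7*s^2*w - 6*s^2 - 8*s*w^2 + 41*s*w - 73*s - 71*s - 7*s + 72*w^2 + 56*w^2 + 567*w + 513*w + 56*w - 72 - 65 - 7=s^3 + s^2*(-7*w - 6) + s*(-8*w^2 + 41*w - 151) + 128*w^2 + 1136*w - 144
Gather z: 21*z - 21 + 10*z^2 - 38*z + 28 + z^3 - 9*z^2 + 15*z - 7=z^3 + z^2 - 2*z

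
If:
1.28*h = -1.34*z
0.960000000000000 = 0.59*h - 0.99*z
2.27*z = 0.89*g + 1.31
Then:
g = -2.99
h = 0.63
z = -0.60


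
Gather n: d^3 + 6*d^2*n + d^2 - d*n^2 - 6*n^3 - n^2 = d^3 + 6*d^2*n + d^2 - 6*n^3 + n^2*(-d - 1)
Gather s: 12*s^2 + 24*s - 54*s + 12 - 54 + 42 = 12*s^2 - 30*s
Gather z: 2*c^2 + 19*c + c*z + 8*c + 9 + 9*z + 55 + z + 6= 2*c^2 + 27*c + z*(c + 10) + 70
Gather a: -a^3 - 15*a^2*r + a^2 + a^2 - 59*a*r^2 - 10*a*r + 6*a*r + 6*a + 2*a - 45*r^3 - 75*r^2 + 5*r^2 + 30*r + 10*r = -a^3 + a^2*(2 - 15*r) + a*(-59*r^2 - 4*r + 8) - 45*r^3 - 70*r^2 + 40*r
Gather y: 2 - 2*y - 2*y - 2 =-4*y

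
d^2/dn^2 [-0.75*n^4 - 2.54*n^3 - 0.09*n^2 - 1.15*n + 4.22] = -9.0*n^2 - 15.24*n - 0.18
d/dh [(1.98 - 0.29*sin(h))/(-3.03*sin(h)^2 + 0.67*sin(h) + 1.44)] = (-0.8787*sin(h)^2 + 11.9988*sin(h) - 1.7442)*cos(h)/(9.1809*sin(h)^4 - 4.0602*sin(h)^3 - 8.2775*sin(h)^2 + 1.9296*sin(h) + 2.0736)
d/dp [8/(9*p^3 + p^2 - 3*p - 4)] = 8*(-27*p^2 - 2*p + 3)/(9*p^3 + p^2 - 3*p - 4)^2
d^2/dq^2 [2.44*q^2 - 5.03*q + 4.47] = 4.88000000000000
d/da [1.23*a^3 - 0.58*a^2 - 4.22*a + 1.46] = 3.69*a^2 - 1.16*a - 4.22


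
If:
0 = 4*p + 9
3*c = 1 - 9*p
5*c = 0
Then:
No Solution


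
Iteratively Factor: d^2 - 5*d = (d - 5)*(d)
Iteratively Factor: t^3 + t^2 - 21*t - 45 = (t - 5)*(t^2 + 6*t + 9) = (t - 5)*(t + 3)*(t + 3)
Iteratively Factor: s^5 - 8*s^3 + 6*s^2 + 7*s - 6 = (s + 1)*(s^4 - s^3 - 7*s^2 + 13*s - 6) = (s - 1)*(s + 1)*(s^3 - 7*s + 6) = (s - 1)*(s + 1)*(s + 3)*(s^2 - 3*s + 2) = (s - 1)^2*(s + 1)*(s + 3)*(s - 2)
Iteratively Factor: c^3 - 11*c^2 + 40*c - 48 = (c - 4)*(c^2 - 7*c + 12) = (c - 4)^2*(c - 3)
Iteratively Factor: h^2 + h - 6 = (h - 2)*(h + 3)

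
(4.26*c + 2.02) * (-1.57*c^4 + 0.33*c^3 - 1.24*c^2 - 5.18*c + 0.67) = -6.6882*c^5 - 1.7656*c^4 - 4.6158*c^3 - 24.5716*c^2 - 7.6094*c + 1.3534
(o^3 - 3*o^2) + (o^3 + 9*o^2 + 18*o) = 2*o^3 + 6*o^2 + 18*o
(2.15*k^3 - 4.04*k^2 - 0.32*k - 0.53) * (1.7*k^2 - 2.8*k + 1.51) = 3.655*k^5 - 12.888*k^4 + 14.0145*k^3 - 6.1054*k^2 + 1.0008*k - 0.8003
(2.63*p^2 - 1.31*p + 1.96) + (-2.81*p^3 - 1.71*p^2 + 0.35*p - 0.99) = -2.81*p^3 + 0.92*p^2 - 0.96*p + 0.97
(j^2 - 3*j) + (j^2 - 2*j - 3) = 2*j^2 - 5*j - 3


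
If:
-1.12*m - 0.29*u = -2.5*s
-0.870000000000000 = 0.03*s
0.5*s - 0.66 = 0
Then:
No Solution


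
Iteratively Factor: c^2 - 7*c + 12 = (c - 4)*(c - 3)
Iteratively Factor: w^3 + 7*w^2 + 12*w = (w)*(w^2 + 7*w + 12) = w*(w + 4)*(w + 3)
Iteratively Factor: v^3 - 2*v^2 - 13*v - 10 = (v + 2)*(v^2 - 4*v - 5) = (v + 1)*(v + 2)*(v - 5)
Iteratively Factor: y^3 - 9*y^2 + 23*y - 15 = (y - 3)*(y^2 - 6*y + 5) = (y - 3)*(y - 1)*(y - 5)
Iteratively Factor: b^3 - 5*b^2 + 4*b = (b - 1)*(b^2 - 4*b) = (b - 4)*(b - 1)*(b)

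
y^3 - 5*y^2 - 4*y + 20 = (y - 5)*(y - 2)*(y + 2)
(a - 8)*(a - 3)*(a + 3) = a^3 - 8*a^2 - 9*a + 72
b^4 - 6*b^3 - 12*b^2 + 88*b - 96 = (b - 6)*(b - 2)^2*(b + 4)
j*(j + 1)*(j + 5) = j^3 + 6*j^2 + 5*j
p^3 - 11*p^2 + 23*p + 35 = (p - 7)*(p - 5)*(p + 1)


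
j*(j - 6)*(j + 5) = j^3 - j^2 - 30*j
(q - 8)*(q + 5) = q^2 - 3*q - 40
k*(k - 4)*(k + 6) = k^3 + 2*k^2 - 24*k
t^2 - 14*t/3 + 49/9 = (t - 7/3)^2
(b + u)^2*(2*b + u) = 2*b^3 + 5*b^2*u + 4*b*u^2 + u^3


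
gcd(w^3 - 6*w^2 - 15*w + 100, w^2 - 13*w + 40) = w - 5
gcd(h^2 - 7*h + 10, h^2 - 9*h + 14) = h - 2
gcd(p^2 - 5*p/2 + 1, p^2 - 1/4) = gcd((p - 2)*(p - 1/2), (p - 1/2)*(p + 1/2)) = p - 1/2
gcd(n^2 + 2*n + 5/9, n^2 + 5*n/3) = n + 5/3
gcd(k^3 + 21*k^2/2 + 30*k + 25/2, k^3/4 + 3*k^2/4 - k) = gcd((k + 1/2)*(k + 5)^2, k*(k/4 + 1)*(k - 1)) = 1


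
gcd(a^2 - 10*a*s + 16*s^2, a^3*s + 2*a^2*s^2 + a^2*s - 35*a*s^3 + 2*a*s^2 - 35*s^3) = 1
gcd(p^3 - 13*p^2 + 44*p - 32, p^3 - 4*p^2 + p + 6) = 1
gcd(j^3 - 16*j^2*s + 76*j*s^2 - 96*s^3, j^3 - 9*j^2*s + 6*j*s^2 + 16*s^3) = j^2 - 10*j*s + 16*s^2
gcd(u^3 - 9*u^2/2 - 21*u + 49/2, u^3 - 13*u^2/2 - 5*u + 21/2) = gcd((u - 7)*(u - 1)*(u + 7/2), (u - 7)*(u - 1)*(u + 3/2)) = u^2 - 8*u + 7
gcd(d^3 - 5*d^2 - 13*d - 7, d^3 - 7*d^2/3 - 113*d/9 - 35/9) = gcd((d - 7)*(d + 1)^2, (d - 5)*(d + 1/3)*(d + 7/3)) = 1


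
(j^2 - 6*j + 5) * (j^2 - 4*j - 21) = j^4 - 10*j^3 + 8*j^2 + 106*j - 105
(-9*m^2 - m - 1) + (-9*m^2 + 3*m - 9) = -18*m^2 + 2*m - 10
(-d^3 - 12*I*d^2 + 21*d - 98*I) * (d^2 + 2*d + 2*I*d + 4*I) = -d^5 - 2*d^4 - 14*I*d^4 + 45*d^3 - 28*I*d^3 + 90*d^2 - 56*I*d^2 + 196*d - 112*I*d + 392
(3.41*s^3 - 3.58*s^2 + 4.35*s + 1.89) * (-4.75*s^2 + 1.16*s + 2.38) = -16.1975*s^5 + 20.9606*s^4 - 16.6995*s^3 - 12.4519*s^2 + 12.5454*s + 4.4982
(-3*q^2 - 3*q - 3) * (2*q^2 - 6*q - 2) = -6*q^4 + 12*q^3 + 18*q^2 + 24*q + 6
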